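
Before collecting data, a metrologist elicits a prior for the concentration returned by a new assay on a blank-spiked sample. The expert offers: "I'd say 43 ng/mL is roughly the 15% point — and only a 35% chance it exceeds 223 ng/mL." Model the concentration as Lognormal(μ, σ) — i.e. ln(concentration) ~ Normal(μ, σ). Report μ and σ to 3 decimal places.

If T ~ Lognormal(μ,σ) then ln T ~ Normal(μ,σ), so the p-quantile of ln T is μ + z_p·σ.
ln(43) = 3.761 and ln(223) = 5.407; z_{0.15} = -1.036, z_{0.65} = 0.3853.
σ = (5.407 − 3.761)/(0.3853 − (-1.036)) = 1.158.
μ = 3.761 − (-1.036)·1.158 = 4.961.

μ ≈ 4.961, σ ≈ 1.158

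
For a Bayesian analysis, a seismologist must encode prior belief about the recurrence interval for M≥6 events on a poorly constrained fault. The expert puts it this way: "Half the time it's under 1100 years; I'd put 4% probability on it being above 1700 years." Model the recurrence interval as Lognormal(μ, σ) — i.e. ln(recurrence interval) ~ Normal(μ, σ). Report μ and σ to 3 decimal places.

μ ≈ 7.003, σ ≈ 0.249

If T ~ Lognormal(μ,σ) then ln T ~ Normal(μ,σ), so the p-quantile of ln T is μ + z_p·σ.
ln(1100) = 7.003 and ln(1700) = 7.438; z_{0.5} = 0, z_{0.96} = 1.751.
σ = (7.438 − 7.003)/(1.751 − (0)) = 0.249.
μ = 7.003 − (0)·0.249 = 7.003.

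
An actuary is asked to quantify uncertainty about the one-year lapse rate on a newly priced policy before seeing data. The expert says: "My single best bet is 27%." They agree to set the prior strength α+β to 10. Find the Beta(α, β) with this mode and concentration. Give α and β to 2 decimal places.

For α,β > 1 the Beta mode is (α−1)/(α+β−2). With α+β = 10, the mode is (α−1)/8.
Set (α−1)/8 = 0.27 → α = 1 + 0.27·8 = 3.16.
β = 10 − α = 6.84.

α = 3.16, β = 6.84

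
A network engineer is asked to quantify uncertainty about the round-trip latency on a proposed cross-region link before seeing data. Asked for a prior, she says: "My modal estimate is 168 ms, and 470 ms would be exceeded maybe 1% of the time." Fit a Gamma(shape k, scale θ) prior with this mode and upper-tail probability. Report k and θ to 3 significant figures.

Gamma(k,θ) with k>1 has mode (k−1)θ, so θ = 168/(k−1).
Need P(X < 470) = 0.99 with θ tied to k this way. Start at k = 2, θ = 168: P(X<470) ≈ 0.769.
Too low — raise k to concentrate. Iterating converges to k ≈ 5.32.
Then θ = 168/(5.32−1) ≈ 38.9.

k ≈ 5.32, θ ≈ 38.9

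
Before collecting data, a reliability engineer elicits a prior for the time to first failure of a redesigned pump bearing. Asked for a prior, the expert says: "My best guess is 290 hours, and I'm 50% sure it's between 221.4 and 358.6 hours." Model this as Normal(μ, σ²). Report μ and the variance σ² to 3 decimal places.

μ = 290.000, σ² = 10344.215

A symmetric 50% interval runs μ ± z·σ with z = 0.6745.
Half-width = 68.6, so σ = 68.6/0.6745 = 101.7065 and σ² = 10344.215.
μ is the stated best guess, 290.000.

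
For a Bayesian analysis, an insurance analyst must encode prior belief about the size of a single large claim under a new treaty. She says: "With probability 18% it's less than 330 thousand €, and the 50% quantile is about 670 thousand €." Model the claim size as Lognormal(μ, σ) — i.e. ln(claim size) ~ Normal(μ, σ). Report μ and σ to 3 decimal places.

μ ≈ 6.507, σ ≈ 0.774

If T ~ Lognormal(μ,σ) then ln T ~ Normal(μ,σ), so the p-quantile of ln T is μ + z_p·σ.
ln(330) = 5.799 and ln(670) = 6.507; z_{0.18} = -0.9154, z_{0.5} = 0.
σ = (6.507 − 5.799)/(0 − (-0.9154)) = 0.774.
μ = 5.799 − (-0.9154)·0.774 = 6.507.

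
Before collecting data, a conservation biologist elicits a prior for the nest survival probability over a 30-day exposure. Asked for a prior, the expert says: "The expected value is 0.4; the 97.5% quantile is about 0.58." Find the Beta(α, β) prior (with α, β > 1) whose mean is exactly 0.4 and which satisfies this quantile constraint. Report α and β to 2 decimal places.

With mean 0.4 fixed, write α = 0.4s, β = 0.6s where s = α+β.
Need P(θ < 0.58) = 0.975 under Beta(0.4s, 0.6s). Normal approximation: (q−m)/√(m(1−m)/s) ≈ z_{0.975} = 1.96, so s ≈ 0.4·0.6·(1.96)²/(0.58−0.4)² = 28.5.
At s = 28.5: P(θ<0.58) ≈ 0.974. Adjusting to match 0.975 gives s ≈ 29.13.
So α = 0.4·29.13 ≈ 11.65, β = 0.6·29.13 ≈ 17.48.

α ≈ 11.65, β ≈ 17.48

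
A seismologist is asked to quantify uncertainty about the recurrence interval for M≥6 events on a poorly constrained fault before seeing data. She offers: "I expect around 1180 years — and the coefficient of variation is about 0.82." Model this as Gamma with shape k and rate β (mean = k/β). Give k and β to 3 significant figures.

For Gamma(k, rate β): mean = k/β, variance = k/β², so CV = 1/√k.
CV = 0.82, hence k = 1/CV² = 1.49.
Then β = k/mean = 1.49/1180 = 0.00126.

k ≈ 1.49, β ≈ 0.00126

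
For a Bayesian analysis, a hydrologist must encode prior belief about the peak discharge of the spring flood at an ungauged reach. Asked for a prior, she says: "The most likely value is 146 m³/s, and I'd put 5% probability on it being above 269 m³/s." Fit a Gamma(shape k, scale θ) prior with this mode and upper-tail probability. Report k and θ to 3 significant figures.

Gamma(k,θ) with k>1 has mode (k−1)θ, so θ = 146/(k−1).
Need P(X < 269) = 0.95 with θ tied to k this way. Start at k = 2, θ = 146: P(X<269) ≈ 0.550.
Too low — raise k to concentrate. Iterating converges to k ≈ 8.46.
Then θ = 146/(8.46−1) ≈ 19.6.

k ≈ 8.46, θ ≈ 19.6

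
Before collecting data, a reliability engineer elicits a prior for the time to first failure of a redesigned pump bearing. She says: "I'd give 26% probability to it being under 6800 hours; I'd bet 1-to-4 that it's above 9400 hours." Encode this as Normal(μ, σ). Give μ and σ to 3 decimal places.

μ = 7926.421, σ = 1750.881

The p-quantile of Normal(μ,σ) is μ + z_p·σ, with z_{0.26} = -0.6433 and z_{0.8} = 0.8416.
Eliminate σ: μ = (z₂·x₁ − z₁·x₂)/(z₂ − z₁) = (0.8416·6800 − (-0.6433)·9400)/1.485 = 7926.421.
Then σ = (x₂ − x₁)/(z₂ − z₁) = (9400 − 6800)/1.485 = 1750.881.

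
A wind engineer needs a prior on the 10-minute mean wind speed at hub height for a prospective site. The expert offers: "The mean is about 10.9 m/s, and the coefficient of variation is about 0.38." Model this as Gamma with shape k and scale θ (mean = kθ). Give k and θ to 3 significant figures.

k ≈ 6.93, θ ≈ 1.57

For Gamma(k, scale θ): mean = kθ, variance = kθ², so CV = 1/√k.
CV = 0.38, hence k = 1/CV² = 6.93.
Then θ = mean/k = 10.9/6.93 = 1.57.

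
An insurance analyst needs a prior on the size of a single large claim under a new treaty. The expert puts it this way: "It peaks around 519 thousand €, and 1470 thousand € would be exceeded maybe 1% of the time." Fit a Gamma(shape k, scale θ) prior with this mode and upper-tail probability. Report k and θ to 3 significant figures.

Gamma(k,θ) with k>1 has mode (k−1)θ, so θ = 519/(k−1).
Need P(X < 1470) = 0.99 with θ tied to k this way. Start at k = 2, θ = 519: P(X<1470) ≈ 0.774.
Too low — raise k to concentrate. Iterating converges to k ≈ 5.21.
Then θ = 519/(5.21−1) ≈ 123.

k ≈ 5.21, θ ≈ 123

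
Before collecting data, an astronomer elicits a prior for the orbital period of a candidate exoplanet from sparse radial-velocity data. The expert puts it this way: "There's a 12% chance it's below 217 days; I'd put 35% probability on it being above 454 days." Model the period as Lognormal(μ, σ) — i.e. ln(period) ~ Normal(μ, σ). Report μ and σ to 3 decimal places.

μ ≈ 5.936, σ ≈ 0.473

If T ~ Lognormal(μ,σ) then ln T ~ Normal(μ,σ), so the p-quantile of ln T is μ + z_p·σ.
ln(217) = 5.38 and ln(454) = 6.118; z_{0.12} = -1.175, z_{0.65} = 0.3853.
σ = (6.118 − 5.38)/(0.3853 − (-1.175)) = 0.473.
μ = 5.38 − (-1.175)·0.473 = 5.936.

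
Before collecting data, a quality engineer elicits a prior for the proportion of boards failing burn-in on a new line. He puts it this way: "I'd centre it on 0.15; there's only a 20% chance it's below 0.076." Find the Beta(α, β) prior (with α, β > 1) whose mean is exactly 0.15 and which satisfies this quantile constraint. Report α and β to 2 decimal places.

With mean 0.15 fixed, write α = 0.15s, β = 0.85s where s = α+β.
Need P(θ < 0.076) = 0.2 under Beta(0.15s, 0.85s). Normal approximation: (q−m)/√(m(1−m)/s) ≈ z_{0.2} = -0.842, so s ≈ 0.15·0.85·(-0.842)²/(0.076−0.15)² = 16.5.
At s = 16.5: P(θ<0.076) ≈ 0.204. Adjusting to match 0.2 gives s ≈ 16.85.
So α = 0.15·16.85 ≈ 2.53, β = 0.85·16.85 ≈ 14.32.

α ≈ 2.53, β ≈ 14.32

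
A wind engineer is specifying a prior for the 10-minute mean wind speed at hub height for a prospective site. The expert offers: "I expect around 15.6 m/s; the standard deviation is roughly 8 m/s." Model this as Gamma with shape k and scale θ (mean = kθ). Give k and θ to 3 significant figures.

For Gamma(k, scale θ): mean = kθ, variance = kθ², so CV = 1/√k.
CV = SD/mean = 8/15.6 = 0.5128, hence k = 1/CV² = 3.8.
Then θ = mean/k = 15.6/3.8 = 4.1.

k ≈ 3.8, θ ≈ 4.1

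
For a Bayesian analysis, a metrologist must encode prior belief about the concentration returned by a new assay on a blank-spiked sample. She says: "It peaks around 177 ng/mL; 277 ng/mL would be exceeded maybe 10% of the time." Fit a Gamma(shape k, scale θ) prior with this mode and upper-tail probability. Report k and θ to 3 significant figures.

Gamma(k,θ) with k>1 has mode (k−1)θ, so θ = 177/(k−1).
Need P(X < 277) = 0.9 with θ tied to k this way. Start at k = 2, θ = 177: P(X<277) ≈ 0.464.
Too low — raise k to concentrate. Iterating converges to k ≈ 10.3.
Then θ = 177/(10.3−1) ≈ 19.

k ≈ 10.3, θ ≈ 19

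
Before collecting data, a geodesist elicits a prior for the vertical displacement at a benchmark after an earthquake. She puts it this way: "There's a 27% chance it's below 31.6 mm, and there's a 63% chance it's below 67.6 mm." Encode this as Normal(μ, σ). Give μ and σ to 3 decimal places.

The p-quantile of Normal(μ,σ) is μ + z_p·σ, with z_{0.27} = -0.6128 and z_{0.63} = 0.3319.
Eliminate σ: μ = (z₂·x₁ − z₁·x₂)/(z₂ − z₁) = (0.3319·31.6 − (-0.6128)·67.6)/0.9447 = 54.954.
Then σ = (x₂ − x₁)/(z₂ − z₁) = (67.6 − 31.6)/0.9447 = 38.109.

μ = 54.954, σ = 38.109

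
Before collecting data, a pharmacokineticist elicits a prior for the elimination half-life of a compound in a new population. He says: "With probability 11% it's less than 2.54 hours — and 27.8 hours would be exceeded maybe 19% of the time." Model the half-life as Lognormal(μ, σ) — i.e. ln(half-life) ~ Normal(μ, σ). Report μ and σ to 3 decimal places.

If T ~ Lognormal(μ,σ) then ln T ~ Normal(μ,σ), so the p-quantile of ln T is μ + z_p·σ.
ln(2.54) = 0.9322 and ln(27.8) = 3.325; z_{0.11} = -1.227, z_{0.81} = 0.8779.
σ = (3.325 − 0.9322)/(0.8779 − (-1.227)) = 1.137.
μ = 0.9322 − (-1.227)·1.137 = 2.327.

μ ≈ 2.327, σ ≈ 1.137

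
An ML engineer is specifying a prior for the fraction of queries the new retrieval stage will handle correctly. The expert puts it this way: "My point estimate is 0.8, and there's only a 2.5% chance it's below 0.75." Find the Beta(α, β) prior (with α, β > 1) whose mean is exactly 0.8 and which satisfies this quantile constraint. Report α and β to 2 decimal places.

With mean 0.8 fixed, write α = 0.8s, β = 0.2s where s = α+β.
Need P(θ < 0.75) = 0.025 under Beta(0.8s, 0.2s). Normal approximation: (q−m)/√(m(1−m)/s) ≈ z_{0.025} = -1.96, so s ≈ 0.8·0.2·(-1.96)²/(0.75−0.8)² = 245.9.
At s = 245.9: P(θ<0.75) ≈ 0.030. Adjusting to match 0.025 gives s ≈ 266.42.
So α = 0.8·266.42 ≈ 213.14, β = 0.2·266.42 ≈ 53.28.

α ≈ 213.14, β ≈ 53.28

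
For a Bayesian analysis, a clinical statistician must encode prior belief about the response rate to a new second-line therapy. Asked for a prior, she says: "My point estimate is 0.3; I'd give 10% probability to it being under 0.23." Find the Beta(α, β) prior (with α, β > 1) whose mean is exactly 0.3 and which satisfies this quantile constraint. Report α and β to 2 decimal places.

α ≈ 20.19, β ≈ 47.10

With mean 0.3 fixed, write α = 0.3s, β = 0.7s where s = α+β.
Need P(θ < 0.23) = 0.1 under Beta(0.3s, 0.7s). Normal approximation: (q−m)/√(m(1−m)/s) ≈ z_{0.1} = -1.28, so s ≈ 0.3·0.7·(-1.28)²/(0.23−0.3)² = 70.4.
At s = 70.4: P(θ<0.23) ≈ 0.095. Adjusting to match 0.1 gives s ≈ 67.29.
So α = 0.3·67.29 ≈ 20.19, β = 0.7·67.29 ≈ 47.10.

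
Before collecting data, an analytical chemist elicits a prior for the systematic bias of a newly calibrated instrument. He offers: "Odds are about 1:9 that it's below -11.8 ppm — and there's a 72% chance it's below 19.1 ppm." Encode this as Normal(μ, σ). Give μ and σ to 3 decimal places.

μ = 9.440, σ = 16.574

For Normal(μ,σ), the p-quantile is μ + z_p·σ. Here z_{0.1} = -1.282, z_{0.72} = 0.5828.
So -11.8 = μ − 1.282σ and 19.1 = μ + 0.5828σ.
Subtracting: σ = (19.1 − -11.8)/(0.5828 − (-1.282)) = 16.574.
Then μ = -11.8 − (-1.282)·16.574 = 9.440.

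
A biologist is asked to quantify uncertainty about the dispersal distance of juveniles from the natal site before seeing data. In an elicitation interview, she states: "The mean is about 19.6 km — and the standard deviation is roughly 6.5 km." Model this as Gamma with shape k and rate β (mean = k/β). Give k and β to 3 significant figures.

k ≈ 9.09, β ≈ 0.464

For Gamma(k, rate β): mean = k/β, variance = k/β², so CV = 1/√k.
CV = SD/mean = 6.5/19.6 = 0.3316, hence k = 1/CV² = 9.09.
Then β = k/mean = 9.09/19.6 = 0.464.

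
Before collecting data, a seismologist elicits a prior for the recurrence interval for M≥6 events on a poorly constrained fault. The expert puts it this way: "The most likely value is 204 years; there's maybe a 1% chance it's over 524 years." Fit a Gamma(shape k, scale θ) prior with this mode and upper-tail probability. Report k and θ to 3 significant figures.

k ≈ 6.24, θ ≈ 38.9

Gamma(k,θ) with k>1 has mode (k−1)θ, so θ = 204/(k−1).
Need P(X < 524) = 0.99 with θ tied to k this way. Start at k = 2, θ = 204: P(X<524) ≈ 0.726.
Too low — raise k to concentrate. Iterating converges to k ≈ 6.24.
Then θ = 204/(6.24−1) ≈ 38.9.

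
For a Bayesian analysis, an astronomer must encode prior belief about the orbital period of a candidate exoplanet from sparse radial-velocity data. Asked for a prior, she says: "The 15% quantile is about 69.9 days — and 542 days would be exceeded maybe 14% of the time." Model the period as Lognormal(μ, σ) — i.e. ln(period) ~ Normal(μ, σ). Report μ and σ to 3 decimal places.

If T ~ Lognormal(μ,σ) then ln T ~ Normal(μ,σ), so the p-quantile of ln T is μ + z_p·σ.
ln(69.9) = 4.247 and ln(542) = 6.295; z_{0.15} = -1.036, z_{0.86} = 1.08.
σ = (6.295 − 4.247)/(1.08 − (-1.036)) = 0.968.
μ = 4.247 − (-1.036)·0.968 = 5.250.

μ ≈ 5.250, σ ≈ 0.968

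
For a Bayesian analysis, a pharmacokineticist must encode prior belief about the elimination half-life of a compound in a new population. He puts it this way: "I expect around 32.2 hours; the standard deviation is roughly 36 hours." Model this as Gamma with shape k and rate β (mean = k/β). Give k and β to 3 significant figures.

k ≈ 0.8, β ≈ 0.0248

For Gamma(k, rate β): mean = k/β, variance = k/β², so CV = 1/√k.
CV = SD/mean = 36/32.2 = 1.118, hence k = 1/CV² = 0.8.
Then β = k/mean = 0.8/32.2 = 0.0248.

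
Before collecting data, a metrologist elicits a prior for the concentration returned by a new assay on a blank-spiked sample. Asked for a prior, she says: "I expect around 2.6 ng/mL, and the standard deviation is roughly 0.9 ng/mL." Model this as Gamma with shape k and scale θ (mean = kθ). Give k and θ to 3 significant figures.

k ≈ 8.35, θ ≈ 0.312

For Gamma(k, scale θ): mean = kθ, variance = kθ², so CV = 1/√k.
CV = SD/mean = 0.9/2.6 = 0.3462, hence k = 1/CV² = 8.35.
Then θ = mean/k = 2.6/8.35 = 0.312.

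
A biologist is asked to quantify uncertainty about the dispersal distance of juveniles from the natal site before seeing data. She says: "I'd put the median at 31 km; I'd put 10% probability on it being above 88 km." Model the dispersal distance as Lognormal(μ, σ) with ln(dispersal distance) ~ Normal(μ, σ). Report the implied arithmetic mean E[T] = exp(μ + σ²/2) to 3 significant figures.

If T ~ Lognormal(μ,σ) then ln T ~ Normal(μ,σ), so the p-quantile of ln T is μ + z_p·σ.
ln(31) = 3.434 and ln(88) = 4.477; z_{0.5} = 0, z_{0.9} = 1.282.
σ = (4.477 − 3.434)/(1.282 − (0)) = 0.814.
μ = 3.434 − (0)·0.814 = 3.434.
E[T] = exp(μ + σ²/2) = exp(3.434 + 0.3314) = 43.2 km.

E[T] ≈ 43.2 km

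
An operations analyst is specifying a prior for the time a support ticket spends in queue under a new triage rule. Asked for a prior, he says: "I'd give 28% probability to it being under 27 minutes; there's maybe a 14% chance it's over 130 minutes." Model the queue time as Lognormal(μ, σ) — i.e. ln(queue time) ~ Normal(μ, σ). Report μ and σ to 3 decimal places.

If T ~ Lognormal(μ,σ) then ln T ~ Normal(μ,σ), so the p-quantile of ln T is μ + z_p·σ.
ln(27) = 3.296 and ln(130) = 4.868; z_{0.28} = -0.5828, z_{0.86} = 1.08.
σ = (4.868 − 3.296)/(1.08 − (-0.5828)) = 0.945.
μ = 3.296 − (-0.5828)·0.945 = 3.847.

μ ≈ 3.847, σ ≈ 0.945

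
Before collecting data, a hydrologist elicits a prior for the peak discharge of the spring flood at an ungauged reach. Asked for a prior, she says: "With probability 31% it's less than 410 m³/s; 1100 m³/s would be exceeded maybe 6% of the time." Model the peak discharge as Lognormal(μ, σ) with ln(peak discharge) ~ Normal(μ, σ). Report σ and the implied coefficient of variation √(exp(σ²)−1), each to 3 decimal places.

If T ~ Lognormal(μ,σ) then ln T ~ Normal(μ,σ), so the p-quantile of ln T is μ + z_p·σ.
ln(410) = 6.016 and ln(1100) = 7.003; z_{0.31} = -0.4959, z_{0.94} = 1.555.
σ = (7.003 − 6.016)/(1.555 − (-0.4959)) = 0.481.
μ = 6.016 − (-0.4959)·0.481 = 6.255.
CV = √(exp(σ²)−1) = √(exp(0.2316)−1) = 0.511.

σ ≈ 0.481, CV ≈ 0.511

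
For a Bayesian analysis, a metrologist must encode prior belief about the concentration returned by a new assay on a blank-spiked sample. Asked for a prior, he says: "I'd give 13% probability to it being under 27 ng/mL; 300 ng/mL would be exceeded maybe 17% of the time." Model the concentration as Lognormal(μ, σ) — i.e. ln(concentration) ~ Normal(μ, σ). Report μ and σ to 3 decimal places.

If T ~ Lognormal(μ,σ) then ln T ~ Normal(μ,σ), so the p-quantile of ln T is μ + z_p·σ.
ln(27) = 3.296 and ln(300) = 5.704; z_{0.13} = -1.126, z_{0.83} = 0.9542.
σ = (5.704 − 3.296)/(0.9542 − (-1.126)) = 1.157.
μ = 3.296 − (-1.126)·1.157 = 4.599.

μ ≈ 4.599, σ ≈ 1.157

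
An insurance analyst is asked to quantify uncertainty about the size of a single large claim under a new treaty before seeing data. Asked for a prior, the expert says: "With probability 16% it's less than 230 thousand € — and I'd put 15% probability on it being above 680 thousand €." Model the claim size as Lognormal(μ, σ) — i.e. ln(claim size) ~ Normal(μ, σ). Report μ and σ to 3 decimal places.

If T ~ Lognormal(μ,σ) then ln T ~ Normal(μ,σ), so the p-quantile of ln T is μ + z_p·σ.
ln(230) = 5.438 and ln(680) = 6.522; z_{0.16} = -0.9945, z_{0.85} = 1.036.
σ = (6.522 − 5.438)/(1.036 − (-0.9945)) = 0.534.
μ = 5.438 − (-0.9945)·0.534 = 5.969.

μ ≈ 5.969, σ ≈ 0.534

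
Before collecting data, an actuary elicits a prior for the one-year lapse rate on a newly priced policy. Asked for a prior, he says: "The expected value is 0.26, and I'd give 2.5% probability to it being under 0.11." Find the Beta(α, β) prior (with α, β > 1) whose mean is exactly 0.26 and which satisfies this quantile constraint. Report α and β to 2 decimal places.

α ≈ 6.32, β ≈ 17.98

With mean 0.26 fixed, write α = 0.26s, β = 0.74s where s = α+β.
Need P(θ < 0.11) = 0.025 under Beta(0.26s, 0.74s). Normal approximation: (q−m)/√(m(1−m)/s) ≈ z_{0.025} = -1.96, so s ≈ 0.26·0.74·(-1.96)²/(0.11−0.26)² = 32.8.
At s = 32.8: P(θ<0.11) ≈ 0.010. Adjusting to match 0.025 gives s ≈ 24.30.
So α = 0.26·24.30 ≈ 6.32, β = 0.74·24.30 ≈ 17.98.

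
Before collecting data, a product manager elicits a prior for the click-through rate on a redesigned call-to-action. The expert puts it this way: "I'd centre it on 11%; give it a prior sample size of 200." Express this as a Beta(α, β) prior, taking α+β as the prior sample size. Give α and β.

Under the effective-sample-size interpretation, Beta(α, β) has prior mean α/(α+β) and prior sample size α+β.
So α+β = 200 and α/(α+β) = 0.11, giving α = 0.11·200 = 22 and β = 200 − 22 = 178.

α = 22, β = 178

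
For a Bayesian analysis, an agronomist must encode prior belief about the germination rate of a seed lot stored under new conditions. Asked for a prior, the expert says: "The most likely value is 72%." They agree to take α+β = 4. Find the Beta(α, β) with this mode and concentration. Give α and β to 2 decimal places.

For α,β > 1 the Beta mode is (α−1)/(α+β−2). With α+β = 4, the mode is (α−1)/2.
Set (α−1)/2 = 0.72 → α = 1 + 0.72·2 = 2.44.
β = 4 − α = 1.56.

α = 2.44, β = 1.56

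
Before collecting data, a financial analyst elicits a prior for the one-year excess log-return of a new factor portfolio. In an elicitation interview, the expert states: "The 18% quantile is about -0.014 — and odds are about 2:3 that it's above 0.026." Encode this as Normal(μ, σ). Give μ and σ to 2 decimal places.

μ = 0.02, σ = 0.03

The p-quantile of Normal(μ,σ) is μ + z_p·σ, with z_{0.18} = -0.9154 and z_{0.6} = 0.2533.
Eliminate σ: μ = (z₂·x₁ − z₁·x₂)/(z₂ − z₁) = (0.2533·-0.014 − (-0.9154)·0.026)/1.169 = 0.02.
Then σ = (x₂ − x₁)/(z₂ − z₁) = (0.026 − -0.014)/1.169 = 0.03.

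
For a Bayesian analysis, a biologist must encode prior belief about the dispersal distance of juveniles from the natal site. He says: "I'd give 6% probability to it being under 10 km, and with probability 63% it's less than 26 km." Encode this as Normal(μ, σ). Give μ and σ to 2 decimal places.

μ = 23.19, σ = 8.48

For Normal(μ,σ), the p-quantile is μ + z_p·σ. Here z_{0.06} = -1.555, z_{0.63} = 0.3319.
So 10 = μ − 1.555σ and 26 = μ + 0.3319σ.
Subtracting: σ = (26 − 10)/(0.3319 − (-1.555)) = 8.48.
Then μ = 10 − (-1.555)·8.48 = 23.19.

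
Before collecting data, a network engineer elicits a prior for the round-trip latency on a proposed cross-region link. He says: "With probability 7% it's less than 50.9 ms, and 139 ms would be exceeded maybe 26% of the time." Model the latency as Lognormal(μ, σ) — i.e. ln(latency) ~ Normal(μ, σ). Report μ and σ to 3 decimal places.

If T ~ Lognormal(μ,σ) then ln T ~ Normal(μ,σ), so the p-quantile of ln T is μ + z_p·σ.
ln(50.9) = 3.93 and ln(139) = 4.934; z_{0.07} = -1.476, z_{0.74} = 0.6433.
σ = (4.934 − 3.93)/(0.6433 − (-1.476)) = 0.474.
μ = 3.93 − (-1.476)·0.474 = 4.629.

μ ≈ 4.629, σ ≈ 0.474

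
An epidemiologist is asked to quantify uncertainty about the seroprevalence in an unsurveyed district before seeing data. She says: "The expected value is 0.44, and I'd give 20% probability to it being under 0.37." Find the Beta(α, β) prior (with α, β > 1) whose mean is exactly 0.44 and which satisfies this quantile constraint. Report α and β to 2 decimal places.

With mean 0.44 fixed, write α = 0.44s, β = 0.56s where s = α+β.
Need P(θ < 0.37) = 0.2 under Beta(0.44s, 0.56s). Normal approximation: (q−m)/√(m(1−m)/s) ≈ z_{0.2} = -0.842, so s ≈ 0.44·0.56·(-0.842)²/(0.37−0.44)² = 35.6.
At s = 35.6: P(θ<0.37) ≈ 0.202. Adjusting to match 0.2 gives s ≈ 36.06.
So α = 0.44·36.06 ≈ 15.87, β = 0.56·36.06 ≈ 20.19.

α ≈ 15.87, β ≈ 20.19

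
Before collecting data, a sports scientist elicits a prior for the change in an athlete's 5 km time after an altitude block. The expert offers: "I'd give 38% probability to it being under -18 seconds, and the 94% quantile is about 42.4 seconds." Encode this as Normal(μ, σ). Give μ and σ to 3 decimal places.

μ = -8.081, σ = 32.469

For Normal(μ,σ), the p-quantile is μ + z_p·σ. Here z_{0.38} = -0.3055, z_{0.94} = 1.555.
So -18 = μ − 0.3055σ and 42.4 = μ + 1.555σ.
Subtracting: σ = (42.4 − -18)/(1.555 − (-0.3055)) = 32.469.
Then μ = -18 − (-0.3055)·32.469 = -8.081.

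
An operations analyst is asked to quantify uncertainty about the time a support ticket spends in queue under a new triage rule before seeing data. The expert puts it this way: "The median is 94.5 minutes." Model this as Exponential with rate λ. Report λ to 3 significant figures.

λ ≈ 0.00733

Exponential median = ln 2 / λ, so λ = ln 2 / 94.5 = 0.00733.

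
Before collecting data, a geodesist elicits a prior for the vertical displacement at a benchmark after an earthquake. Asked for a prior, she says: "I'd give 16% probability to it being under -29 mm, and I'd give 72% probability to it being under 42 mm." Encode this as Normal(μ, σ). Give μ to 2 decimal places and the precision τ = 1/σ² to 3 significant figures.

μ = 15.76, τ = 0.000494

For Normal(μ,σ), the p-quantile is μ + z_p·σ. Here z_{0.16} = -0.9945, z_{0.72} = 0.5828.
So -29 = μ − 0.9945σ and 42 = μ + 0.5828σ.
Subtracting: σ = (42 − -29)/(0.5828 − (-0.9945)) = 45.01.
Then μ = -29 − (-0.9945)·45.01 = 15.76.
Precision τ = 1/σ² = 1/45.01² = 0.000494.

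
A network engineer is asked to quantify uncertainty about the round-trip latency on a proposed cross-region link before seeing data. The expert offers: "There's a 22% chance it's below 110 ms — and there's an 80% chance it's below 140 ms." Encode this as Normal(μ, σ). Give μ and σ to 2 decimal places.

μ = 124.35, σ = 18.59

For Normal(μ,σ), the p-quantile is μ + z_p·σ. Here z_{0.22} = -0.7722, z_{0.8} = 0.8416.
So 110 = μ − 0.7722σ and 140 = μ + 0.8416σ.
Subtracting: σ = (140 − 110)/(0.8416 − (-0.7722)) = 18.59.
Then μ = 110 − (-0.7722)·18.59 = 124.35.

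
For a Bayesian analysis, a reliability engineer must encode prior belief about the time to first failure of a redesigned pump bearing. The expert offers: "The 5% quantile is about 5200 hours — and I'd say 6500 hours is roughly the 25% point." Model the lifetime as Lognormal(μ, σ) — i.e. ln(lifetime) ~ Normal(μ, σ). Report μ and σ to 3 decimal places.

μ ≈ 8.935, σ ≈ 0.230

If T ~ Lognormal(μ,σ) then ln T ~ Normal(μ,σ), so the p-quantile of ln T is μ + z_p·σ.
ln(5200) = 8.556 and ln(6500) = 8.78; z_{0.05} = -1.645, z_{0.25} = -0.6745.
σ = (8.78 − 8.556)/(-0.6745 − (-1.645)) = 0.230.
μ = 8.556 − (-1.645)·0.230 = 8.935.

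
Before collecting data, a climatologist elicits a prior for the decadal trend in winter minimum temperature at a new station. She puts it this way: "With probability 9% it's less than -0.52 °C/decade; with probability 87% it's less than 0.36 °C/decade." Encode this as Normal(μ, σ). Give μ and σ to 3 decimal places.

The p-quantile of Normal(μ,σ) is μ + z_p·σ, with z_{0.09} = -1.341 and z_{0.87} = 1.126.
Eliminate σ: μ = (z₂·x₁ − z₁·x₂)/(z₂ − z₁) = (1.126·-0.52 − (-1.341)·0.36)/2.467 = -0.042.
Then σ = (x₂ − x₁)/(z₂ − z₁) = (0.36 − -0.52)/2.467 = 0.357.

μ = -0.042, σ = 0.357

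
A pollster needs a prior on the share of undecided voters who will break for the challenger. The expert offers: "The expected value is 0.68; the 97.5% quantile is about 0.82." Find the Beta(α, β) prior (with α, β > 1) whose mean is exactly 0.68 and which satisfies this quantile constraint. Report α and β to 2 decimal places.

With mean 0.68 fixed, write α = 0.68s, β = 0.32s where s = α+β.
Need P(θ < 0.82) = 0.975 under Beta(0.68s, 0.32s). Normal approximation: (q−m)/√(m(1−m)/s) ≈ z_{0.975} = 1.96, so s ≈ 0.68·0.32·(1.96)²/(0.82−0.68)² = 42.6.
At s = 42.6: P(θ<0.82) ≈ 0.984. Adjusting to match 0.975 gives s ≈ 35.83.
So α = 0.68·35.83 ≈ 24.36, β = 0.32·35.83 ≈ 11.46.

α ≈ 24.36, β ≈ 11.46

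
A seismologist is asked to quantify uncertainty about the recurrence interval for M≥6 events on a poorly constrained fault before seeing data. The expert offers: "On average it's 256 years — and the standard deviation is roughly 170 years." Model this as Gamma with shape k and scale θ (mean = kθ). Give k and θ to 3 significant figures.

k ≈ 2.27, θ ≈ 113

For Gamma(k, scale θ): mean = kθ, variance = kθ², so CV = 1/√k.
CV = SD/mean = 170/256 = 0.6641, hence k = 1/CV² = 2.27.
Then θ = mean/k = 256/2.27 = 113.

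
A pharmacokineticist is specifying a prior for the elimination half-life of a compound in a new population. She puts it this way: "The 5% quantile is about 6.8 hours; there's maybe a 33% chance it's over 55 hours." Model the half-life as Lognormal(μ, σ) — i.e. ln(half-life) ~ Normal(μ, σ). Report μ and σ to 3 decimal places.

If T ~ Lognormal(μ,σ) then ln T ~ Normal(μ,σ), so the p-quantile of ln T is μ + z_p·σ.
ln(6.8) = 1.917 and ln(55) = 4.007; z_{0.05} = -1.645, z_{0.67} = 0.4399.
σ = (4.007 − 1.917)/(0.4399 − (-1.645)) = 1.003.
μ = 1.917 − (-1.645)·1.003 = 3.566.

μ ≈ 3.566, σ ≈ 1.003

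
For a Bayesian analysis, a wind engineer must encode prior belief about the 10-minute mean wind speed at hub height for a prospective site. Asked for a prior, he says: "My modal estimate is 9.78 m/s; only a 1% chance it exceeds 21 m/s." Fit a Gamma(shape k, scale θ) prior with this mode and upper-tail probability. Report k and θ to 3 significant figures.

k ≈ 9.3, θ ≈ 1.18

Gamma(k,θ) with k>1 has mode (k−1)θ, so θ = 9.78/(k−1).
Need P(X < 21) = 0.99 with θ tied to k this way. Start at k = 2, θ = 9.78: P(X<21) ≈ 0.632.
Too low — raise k to concentrate. Iterating converges to k ≈ 9.3.
Then θ = 9.78/(9.3−1) ≈ 1.18.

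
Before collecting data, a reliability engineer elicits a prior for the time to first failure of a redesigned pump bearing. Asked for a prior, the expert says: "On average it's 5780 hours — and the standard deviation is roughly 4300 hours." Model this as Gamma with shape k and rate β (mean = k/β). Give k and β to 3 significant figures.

k ≈ 1.81, β ≈ 0.000313

For Gamma(k, rate β): mean = k/β, variance = k/β², so CV = 1/√k.
CV = SD/mean = 4300/5780 = 0.7439, hence k = 1/CV² = 1.81.
Then β = k/mean = 1.81/5780 = 0.000313.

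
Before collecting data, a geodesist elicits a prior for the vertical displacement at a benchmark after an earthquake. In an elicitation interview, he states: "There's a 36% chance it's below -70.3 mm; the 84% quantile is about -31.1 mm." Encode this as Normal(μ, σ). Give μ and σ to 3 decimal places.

For Normal(μ,σ), the p-quantile is μ + z_p·σ. Here z_{0.36} = -0.3585, z_{0.84} = 0.9945.
So -70.3 = μ − 0.3585σ and -31.1 = μ + 0.9945σ.
Subtracting: σ = (-31.1 − -70.3)/(0.9945 − (-0.3585)) = 28.974.
Then μ = -70.3 − (-0.3585)·28.974 = -59.914.

μ = -59.914, σ = 28.974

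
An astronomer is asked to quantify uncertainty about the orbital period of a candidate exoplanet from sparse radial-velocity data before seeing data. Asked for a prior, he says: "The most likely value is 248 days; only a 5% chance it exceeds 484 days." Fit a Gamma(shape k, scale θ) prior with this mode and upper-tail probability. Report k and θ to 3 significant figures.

k ≈ 7.21, θ ≈ 39.9

Gamma(k,θ) with k>1 has mode (k−1)θ, so θ = 248/(k−1).
Need P(X < 484) = 0.95 with θ tied to k this way. Start at k = 2, θ = 248: P(X<484) ≈ 0.581.
Too low — raise k to concentrate. Iterating converges to k ≈ 7.21.
Then θ = 248/(7.21−1) ≈ 39.9.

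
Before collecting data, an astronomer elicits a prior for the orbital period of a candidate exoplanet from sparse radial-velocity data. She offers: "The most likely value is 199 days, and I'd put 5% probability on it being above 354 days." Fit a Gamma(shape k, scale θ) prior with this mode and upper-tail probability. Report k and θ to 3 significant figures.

Gamma(k,θ) with k>1 has mode (k−1)θ, so θ = 199/(k−1).
Need P(X < 354) = 0.95 with θ tied to k this way. Start at k = 2, θ = 199: P(X<354) ≈ 0.531.
Too low — raise k to concentrate. Iterating converges to k ≈ 9.4.
Then θ = 199/(9.4−1) ≈ 23.7.

k ≈ 9.4, θ ≈ 23.7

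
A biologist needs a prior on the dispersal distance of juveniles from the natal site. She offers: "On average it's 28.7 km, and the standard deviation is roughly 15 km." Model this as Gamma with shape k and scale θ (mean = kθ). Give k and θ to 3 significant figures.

For Gamma(k, scale θ): mean = kθ, variance = kθ², so CV = 1/√k.
CV = SD/mean = 15/28.7 = 0.5226, hence k = 1/CV² = 3.66.
Then θ = mean/k = 28.7/3.66 = 7.84.

k ≈ 3.66, θ ≈ 7.84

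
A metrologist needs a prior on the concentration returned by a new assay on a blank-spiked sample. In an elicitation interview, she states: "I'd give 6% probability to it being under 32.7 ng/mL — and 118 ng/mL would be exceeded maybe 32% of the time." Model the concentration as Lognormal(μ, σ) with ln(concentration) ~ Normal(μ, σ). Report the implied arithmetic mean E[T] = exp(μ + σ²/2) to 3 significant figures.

E[T] ≈ 107 ng/mL

If T ~ Lognormal(μ,σ) then ln T ~ Normal(μ,σ), so the p-quantile of ln T is μ + z_p·σ.
ln(32.7) = 3.487 and ln(118) = 4.771; z_{0.06} = -1.555, z_{0.68} = 0.4677.
σ = (4.771 − 3.487)/(0.4677 − (-1.555)) = 0.635.
μ = 3.487 − (-1.555)·0.635 = 4.474.
E[T] = exp(μ + σ²/2) = exp(4.474 + 0.2013) = 107 ng/mL.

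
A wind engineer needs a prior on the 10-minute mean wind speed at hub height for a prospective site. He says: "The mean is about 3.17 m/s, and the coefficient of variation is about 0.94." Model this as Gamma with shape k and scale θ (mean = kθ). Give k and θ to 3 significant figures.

For Gamma(k, scale θ): mean = kθ, variance = kθ², so CV = 1/√k.
CV = 0.94, hence k = 1/CV² = 1.13.
Then θ = mean/k = 3.17/1.13 = 2.8.

k ≈ 1.13, θ ≈ 2.8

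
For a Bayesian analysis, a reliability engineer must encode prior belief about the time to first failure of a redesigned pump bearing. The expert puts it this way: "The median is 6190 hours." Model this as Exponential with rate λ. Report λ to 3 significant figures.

λ ≈ 0.000112

Exponential median = ln 2 / λ, so λ = ln 2 / 6190.0 = 0.000112.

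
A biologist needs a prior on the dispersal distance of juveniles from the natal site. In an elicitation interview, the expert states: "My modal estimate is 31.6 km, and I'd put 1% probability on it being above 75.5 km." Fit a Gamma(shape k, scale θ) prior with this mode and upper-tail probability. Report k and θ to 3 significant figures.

k ≈ 7.25, θ ≈ 5.06

Gamma(k,θ) with k>1 has mode (k−1)θ, so θ = 31.6/(k−1).
Need P(X < 75.5) = 0.99 with θ tied to k this way. Start at k = 2, θ = 31.6: P(X<75.5) ≈ 0.689.
Too low — raise k to concentrate. Iterating converges to k ≈ 7.25.
Then θ = 31.6/(7.25−1) ≈ 5.06.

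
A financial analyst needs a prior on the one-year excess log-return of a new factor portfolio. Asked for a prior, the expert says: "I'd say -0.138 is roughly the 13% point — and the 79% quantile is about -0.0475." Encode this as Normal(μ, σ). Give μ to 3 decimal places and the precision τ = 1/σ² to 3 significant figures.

The p-quantile of Normal(μ,σ) is μ + z_p·σ, with z_{0.13} = -1.126 and z_{0.79} = 0.8064.
Eliminate σ: μ = (z₂·x₁ − z₁·x₂)/(z₂ − z₁) = (0.8064·-0.138 − (-1.126)·-0.0475)/1.933 = -0.085.
Then σ = (x₂ − x₁)/(z₂ − z₁) = (-0.0475 − -0.138)/1.933 = 0.047.
Precision τ = 1/σ² = 1/0.04682² = 456.

μ = -0.085, τ = 456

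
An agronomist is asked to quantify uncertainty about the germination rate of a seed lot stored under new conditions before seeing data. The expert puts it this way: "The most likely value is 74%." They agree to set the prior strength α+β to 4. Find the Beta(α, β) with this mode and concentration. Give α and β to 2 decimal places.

α = 2.48, β = 1.52

For α,β > 1 the Beta mode is (α−1)/(α+β−2). With α+β = 4, the mode is (α−1)/2.
Set (α−1)/2 = 0.74 → α = 1 + 0.74·2 = 2.48.
β = 4 − α = 1.52.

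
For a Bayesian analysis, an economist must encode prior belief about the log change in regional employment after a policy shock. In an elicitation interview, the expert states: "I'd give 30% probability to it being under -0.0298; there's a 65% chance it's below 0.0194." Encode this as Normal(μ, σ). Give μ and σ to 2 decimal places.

For Normal(μ,σ), the p-quantile is μ + z_p·σ. Here z_{0.3} = -0.5244, z_{0.65} = 0.3853.
So -0.0298 = μ − 0.5244σ and 0.0194 = μ + 0.3853σ.
Subtracting: σ = (0.0194 − -0.0298)/(0.3853 − (-0.5244)) = 0.05.
Then μ = -0.0298 − (-0.5244)·0.05 = -0.00.

μ = -0.00, σ = 0.05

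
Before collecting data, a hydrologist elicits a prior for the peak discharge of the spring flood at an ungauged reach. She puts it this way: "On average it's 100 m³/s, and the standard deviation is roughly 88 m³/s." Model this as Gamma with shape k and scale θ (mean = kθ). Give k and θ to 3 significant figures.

k ≈ 1.29, θ ≈ 77.4

For Gamma(k, scale θ): mean = kθ, variance = kθ², so CV = 1/√k.
CV = SD/mean = 88/100 = 0.88, hence k = 1/CV² = 1.29.
Then θ = mean/k = 100/1.29 = 77.4.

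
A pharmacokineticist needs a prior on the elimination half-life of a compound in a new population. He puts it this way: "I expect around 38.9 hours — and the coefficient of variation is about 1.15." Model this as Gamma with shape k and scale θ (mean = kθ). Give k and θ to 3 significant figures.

k ≈ 0.756, θ ≈ 51.4

For Gamma(k, scale θ): mean = kθ, variance = kθ², so CV = 1/√k.
CV = 1.15, hence k = 1/CV² = 0.756.
Then θ = mean/k = 38.9/0.756 = 51.4.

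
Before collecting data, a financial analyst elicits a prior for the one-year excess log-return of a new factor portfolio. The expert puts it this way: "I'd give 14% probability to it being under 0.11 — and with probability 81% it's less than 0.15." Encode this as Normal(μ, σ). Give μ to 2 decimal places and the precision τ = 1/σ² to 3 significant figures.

μ = 0.13, τ = 2400

The p-quantile of Normal(μ,σ) is μ + z_p·σ, with z_{0.14} = -1.08 and z_{0.81} = 0.8779.
Eliminate σ: μ = (z₂·x₁ − z₁·x₂)/(z₂ − z₁) = (0.8779·0.11 − (-1.08)·0.15)/1.958 = 0.13.
Then σ = (x₂ − x₁)/(z₂ − z₁) = (0.15 − 0.11)/1.958 = 0.02.
Precision τ = 1/σ² = 1/0.02043² = 2400.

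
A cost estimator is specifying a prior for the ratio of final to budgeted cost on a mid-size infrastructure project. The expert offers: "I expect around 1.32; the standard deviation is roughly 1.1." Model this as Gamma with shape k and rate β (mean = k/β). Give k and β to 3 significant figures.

For Gamma(k, rate β): mean = k/β, variance = k/β², so CV = 1/√k.
CV = SD/mean = 1.1/1.32 = 0.8333, hence k = 1/CV² = 1.44.
Then β = k/mean = 1.44/1.32 = 1.09.

k ≈ 1.44, β ≈ 1.09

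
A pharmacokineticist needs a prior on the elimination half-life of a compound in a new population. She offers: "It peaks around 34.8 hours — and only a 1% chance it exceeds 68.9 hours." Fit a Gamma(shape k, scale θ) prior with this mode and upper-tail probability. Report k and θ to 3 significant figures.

Gamma(k,θ) with k>1 has mode (k−1)θ, so θ = 34.8/(k−1).
Need P(X < 68.9) = 0.99 with θ tied to k this way. Start at k = 2, θ = 34.8: P(X<68.9) ≈ 0.589.
Too low — raise k to concentrate. Iterating converges to k ≈ 11.5.
Then θ = 34.8/(11.5−1) ≈ 3.3.

k ≈ 11.5, θ ≈ 3.3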